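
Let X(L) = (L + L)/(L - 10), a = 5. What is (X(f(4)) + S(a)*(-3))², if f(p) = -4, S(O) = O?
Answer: 10201/49 ≈ 208.18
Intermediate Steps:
X(L) = 2*L/(-10 + L) (X(L) = (2*L)/(-10 + L) = 2*L/(-10 + L))
(X(f(4)) + S(a)*(-3))² = (2*(-4)/(-10 - 4) + 5*(-3))² = (2*(-4)/(-14) - 15)² = (2*(-4)*(-1/14) - 15)² = (4/7 - 15)² = (-101/7)² = 10201/49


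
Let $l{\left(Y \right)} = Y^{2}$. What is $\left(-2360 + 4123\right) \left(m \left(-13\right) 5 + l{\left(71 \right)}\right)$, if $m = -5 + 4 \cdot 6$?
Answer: $6709978$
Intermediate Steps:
$m = 19$ ($m = -5 + 24 = 19$)
$\left(-2360 + 4123\right) \left(m \left(-13\right) 5 + l{\left(71 \right)}\right) = \left(-2360 + 4123\right) \left(19 \left(-13\right) 5 + 71^{2}\right) = 1763 \left(\left(-247\right) 5 + 5041\right) = 1763 \left(-1235 + 5041\right) = 1763 \cdot 3806 = 6709978$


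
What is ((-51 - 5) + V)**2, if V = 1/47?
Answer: 6922161/2209 ≈ 3133.6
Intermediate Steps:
V = 1/47 ≈ 0.021277
((-51 - 5) + V)**2 = ((-51 - 5) + 1/47)**2 = (-56 + 1/47)**2 = (-2631/47)**2 = 6922161/2209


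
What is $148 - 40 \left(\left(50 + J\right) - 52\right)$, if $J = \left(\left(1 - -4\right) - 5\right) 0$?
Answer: $228$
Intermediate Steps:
$J = 0$ ($J = \left(\left(1 + 4\right) - 5\right) 0 = \left(5 - 5\right) 0 = 0 \cdot 0 = 0$)
$148 - 40 \left(\left(50 + J\right) - 52\right) = 148 - 40 \left(\left(50 + 0\right) - 52\right) = 148 - 40 \left(50 - 52\right) = 148 - -80 = 148 + 80 = 228$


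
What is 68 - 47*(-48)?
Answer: 2324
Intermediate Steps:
68 - 47*(-48) = 68 + 2256 = 2324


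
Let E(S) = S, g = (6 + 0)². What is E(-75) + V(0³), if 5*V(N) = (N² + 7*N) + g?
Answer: -339/5 ≈ -67.800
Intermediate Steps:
g = 36 (g = 6² = 36)
V(N) = 36/5 + N²/5 + 7*N/5 (V(N) = ((N² + 7*N) + 36)/5 = (36 + N² + 7*N)/5 = 36/5 + N²/5 + 7*N/5)
E(-75) + V(0³) = -75 + (36/5 + (0³)²/5 + (7/5)*0³) = -75 + (36/5 + (⅕)*0² + (7/5)*0) = -75 + (36/5 + (⅕)*0 + 0) = -75 + (36/5 + 0 + 0) = -75 + 36/5 = -339/5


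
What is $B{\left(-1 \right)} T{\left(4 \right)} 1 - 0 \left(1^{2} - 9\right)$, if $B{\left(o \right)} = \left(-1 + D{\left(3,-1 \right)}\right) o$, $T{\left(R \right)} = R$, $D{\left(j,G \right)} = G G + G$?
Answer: $4$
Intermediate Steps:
$D{\left(j,G \right)} = G + G^{2}$ ($D{\left(j,G \right)} = G^{2} + G = G + G^{2}$)
$B{\left(o \right)} = - o$ ($B{\left(o \right)} = \left(-1 - \left(1 - 1\right)\right) o = \left(-1 - 0\right) o = \left(-1 + 0\right) o = - o$)
$B{\left(-1 \right)} T{\left(4 \right)} 1 - 0 \left(1^{2} - 9\right) = \left(-1\right) \left(-1\right) 4 \cdot 1 - 0 \left(1^{2} - 9\right) = 1 \cdot 4 \cdot 1 - 0 \left(1 - 9\right) = 4 \cdot 1 - 0 \left(-8\right) = 4 - 0 = 4 + 0 = 4$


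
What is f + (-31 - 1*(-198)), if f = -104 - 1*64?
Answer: -1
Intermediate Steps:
f = -168 (f = -104 - 64 = -168)
f + (-31 - 1*(-198)) = -168 + (-31 - 1*(-198)) = -168 + (-31 + 198) = -168 + 167 = -1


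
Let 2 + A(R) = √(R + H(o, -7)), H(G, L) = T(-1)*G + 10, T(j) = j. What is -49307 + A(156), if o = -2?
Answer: -49309 + 2*√42 ≈ -49296.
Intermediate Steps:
H(G, L) = 10 - G (H(G, L) = -G + 10 = 10 - G)
A(R) = -2 + √(12 + R) (A(R) = -2 + √(R + (10 - 1*(-2))) = -2 + √(R + (10 + 2)) = -2 + √(R + 12) = -2 + √(12 + R))
-49307 + A(156) = -49307 + (-2 + √(12 + 156)) = -49307 + (-2 + √168) = -49307 + (-2 + 2*√42) = -49309 + 2*√42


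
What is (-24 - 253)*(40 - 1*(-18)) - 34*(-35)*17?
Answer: 4164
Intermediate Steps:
(-24 - 253)*(40 - 1*(-18)) - 34*(-35)*17 = -277*(40 + 18) + 1190*17 = -277*58 + 20230 = -16066 + 20230 = 4164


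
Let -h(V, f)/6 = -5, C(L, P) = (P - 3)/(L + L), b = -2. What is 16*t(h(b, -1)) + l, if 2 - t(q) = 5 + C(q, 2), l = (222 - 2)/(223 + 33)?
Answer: -44999/960 ≈ -46.874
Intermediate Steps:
C(L, P) = (-3 + P)/(2*L) (C(L, P) = (-3 + P)/((2*L)) = (-3 + P)*(1/(2*L)) = (-3 + P)/(2*L))
l = 55/64 (l = 220/256 = 220*(1/256) = 55/64 ≈ 0.85938)
h(V, f) = 30 (h(V, f) = -6*(-5) = 30)
t(q) = -3 + 1/(2*q) (t(q) = 2 - (5 + (-3 + 2)/(2*q)) = 2 - (5 + (1/2)*(-1)/q) = 2 - (5 - 1/(2*q)) = 2 + (-5 + 1/(2*q)) = -3 + 1/(2*q))
16*t(h(b, -1)) + l = 16*(-3 + (1/2)/30) + 55/64 = 16*(-3 + (1/2)*(1/30)) + 55/64 = 16*(-3 + 1/60) + 55/64 = 16*(-179/60) + 55/64 = -716/15 + 55/64 = -44999/960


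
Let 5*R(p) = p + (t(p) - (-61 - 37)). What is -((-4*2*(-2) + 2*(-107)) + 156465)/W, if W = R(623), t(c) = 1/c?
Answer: -162257235/149728 ≈ -1083.7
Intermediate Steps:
R(p) = 98/5 + p/5 + 1/(5*p) (R(p) = (p + (1/p - (-61 - 37)))/5 = (p + (1/p - 1*(-98)))/5 = (p + (1/p + 98))/5 = (p + (98 + 1/p))/5 = (98 + p + 1/p)/5 = 98/5 + p/5 + 1/(5*p))
W = 449184/3115 (W = (⅕)*(1 + 623*(98 + 623))/623 = (⅕)*(1/623)*(1 + 623*721) = (⅕)*(1/623)*(1 + 449183) = (⅕)*(1/623)*449184 = 449184/3115 ≈ 144.20)
-((-4*2*(-2) + 2*(-107)) + 156465)/W = -((-4*2*(-2) + 2*(-107)) + 156465)/449184/3115 = -((-8*(-2) - 214) + 156465)*3115/449184 = -((16 - 214) + 156465)*3115/449184 = -(-198 + 156465)*3115/449184 = -156267*3115/449184 = -1*162257235/149728 = -162257235/149728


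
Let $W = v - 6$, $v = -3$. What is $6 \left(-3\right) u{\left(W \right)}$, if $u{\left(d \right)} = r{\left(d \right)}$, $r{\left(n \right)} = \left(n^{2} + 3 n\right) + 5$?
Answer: $-1062$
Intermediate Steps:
$W = -9$ ($W = -3 - 6 = -9$)
$r{\left(n \right)} = 5 + n^{2} + 3 n$
$u{\left(d \right)} = 5 + d^{2} + 3 d$
$6 \left(-3\right) u{\left(W \right)} = 6 \left(-3\right) \left(5 + \left(-9\right)^{2} + 3 \left(-9\right)\right) = - 18 \left(5 + 81 - 27\right) = \left(-18\right) 59 = -1062$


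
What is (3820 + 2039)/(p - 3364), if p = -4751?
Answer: -1953/2705 ≈ -0.72200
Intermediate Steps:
(3820 + 2039)/(p - 3364) = (3820 + 2039)/(-4751 - 3364) = 5859/(-8115) = 5859*(-1/8115) = -1953/2705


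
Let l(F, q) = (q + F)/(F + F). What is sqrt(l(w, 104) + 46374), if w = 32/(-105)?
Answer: 17*sqrt(2558)/4 ≈ 214.95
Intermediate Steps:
w = -32/105 (w = 32*(-1/105) = -32/105 ≈ -0.30476)
l(F, q) = (F + q)/(2*F) (l(F, q) = (F + q)/((2*F)) = (F + q)*(1/(2*F)) = (F + q)/(2*F))
sqrt(l(w, 104) + 46374) = sqrt((-32/105 + 104)/(2*(-32/105)) + 46374) = sqrt((1/2)*(-105/32)*(10888/105) + 46374) = sqrt(-1361/8 + 46374) = sqrt(369631/8) = 17*sqrt(2558)/4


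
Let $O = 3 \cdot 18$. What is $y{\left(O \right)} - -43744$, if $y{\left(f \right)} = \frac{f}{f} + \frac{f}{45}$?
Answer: $\frac{218731}{5} \approx 43746.0$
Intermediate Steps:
$O = 54$
$y{\left(f \right)} = 1 + \frac{f}{45}$ ($y{\left(f \right)} = 1 + f \frac{1}{45} = 1 + \frac{f}{45}$)
$y{\left(O \right)} - -43744 = \left(1 + \frac{1}{45} \cdot 54\right) - -43744 = \left(1 + \frac{6}{5}\right) + 43744 = \frac{11}{5} + 43744 = \frac{218731}{5}$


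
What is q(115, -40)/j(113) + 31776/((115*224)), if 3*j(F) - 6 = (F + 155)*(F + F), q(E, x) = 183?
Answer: 60591927/48762070 ≈ 1.2426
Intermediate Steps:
j(F) = 2 + 2*F*(155 + F)/3 (j(F) = 2 + ((F + 155)*(F + F))/3 = 2 + ((155 + F)*(2*F))/3 = 2 + (2*F*(155 + F))/3 = 2 + 2*F*(155 + F)/3)
q(115, -40)/j(113) + 31776/((115*224)) = 183/(2 + (⅔)*113² + (310/3)*113) + 31776/((115*224)) = 183/(2 + (⅔)*12769 + 35030/3) + 31776/25760 = 183/(2 + 25538/3 + 35030/3) + 31776*(1/25760) = 183/(60574/3) + 993/805 = 183*(3/60574) + 993/805 = 549/60574 + 993/805 = 60591927/48762070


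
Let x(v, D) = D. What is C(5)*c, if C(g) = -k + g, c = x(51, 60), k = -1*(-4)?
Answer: 60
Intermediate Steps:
k = 4
c = 60
C(g) = -4 + g (C(g) = -1*4 + g = -4 + g)
C(5)*c = (-4 + 5)*60 = 1*60 = 60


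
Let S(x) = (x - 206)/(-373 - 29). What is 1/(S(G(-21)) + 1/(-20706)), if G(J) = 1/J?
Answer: 2080953/1066505 ≈ 1.9512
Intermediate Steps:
S(x) = 103/201 - x/402 (S(x) = (-206 + x)/(-402) = (-206 + x)*(-1/402) = 103/201 - x/402)
1/(S(G(-21)) + 1/(-20706)) = 1/((103/201 - 1/402/(-21)) + 1/(-20706)) = 1/((103/201 - 1/402*(-1/21)) - 1/20706) = 1/((103/201 + 1/8442) - 1/20706) = 1/(4327/8442 - 1/20706) = 1/(1066505/2080953) = 2080953/1066505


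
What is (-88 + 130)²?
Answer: 1764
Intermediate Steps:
(-88 + 130)² = 42² = 1764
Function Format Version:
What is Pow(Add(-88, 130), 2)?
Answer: 1764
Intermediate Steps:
Pow(Add(-88, 130), 2) = Pow(42, 2) = 1764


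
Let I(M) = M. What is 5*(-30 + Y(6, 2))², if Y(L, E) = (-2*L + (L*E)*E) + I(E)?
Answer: 1280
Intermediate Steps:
Y(L, E) = E - 2*L + L*E² (Y(L, E) = (-2*L + (L*E)*E) + E = (-2*L + (E*L)*E) + E = (-2*L + L*E²) + E = E - 2*L + L*E²)
5*(-30 + Y(6, 2))² = 5*(-30 + (2 - 2*6 + 6*2²))² = 5*(-30 + (2 - 12 + 6*4))² = 5*(-30 + (2 - 12 + 24))² = 5*(-30 + 14)² = 5*(-16)² = 5*256 = 1280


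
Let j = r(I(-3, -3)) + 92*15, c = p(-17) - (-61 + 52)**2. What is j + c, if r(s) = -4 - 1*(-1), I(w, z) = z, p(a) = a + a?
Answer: 1262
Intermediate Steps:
p(a) = 2*a
c = -115 (c = 2*(-17) - (-61 + 52)**2 = -34 - 1*(-9)**2 = -34 - 1*81 = -34 - 81 = -115)
r(s) = -3 (r(s) = -4 + 1 = -3)
j = 1377 (j = -3 + 92*15 = -3 + 1380 = 1377)
j + c = 1377 - 115 = 1262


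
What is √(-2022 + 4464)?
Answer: √2442 ≈ 49.417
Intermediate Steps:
√(-2022 + 4464) = √2442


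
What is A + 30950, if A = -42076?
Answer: -11126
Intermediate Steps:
A + 30950 = -42076 + 30950 = -11126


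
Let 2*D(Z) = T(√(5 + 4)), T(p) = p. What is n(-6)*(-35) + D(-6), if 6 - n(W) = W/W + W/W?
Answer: -277/2 ≈ -138.50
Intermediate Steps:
D(Z) = 3/2 (D(Z) = √(5 + 4)/2 = √9/2 = (½)*3 = 3/2)
n(W) = 4 (n(W) = 6 - (W/W + W/W) = 6 - (1 + 1) = 6 - 1*2 = 6 - 2 = 4)
n(-6)*(-35) + D(-6) = 4*(-35) + 3/2 = -140 + 3/2 = -277/2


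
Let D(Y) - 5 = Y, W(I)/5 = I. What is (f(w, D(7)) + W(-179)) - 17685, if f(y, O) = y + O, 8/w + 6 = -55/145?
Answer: -3435312/185 ≈ -18569.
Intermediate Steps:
W(I) = 5*I
D(Y) = 5 + Y
w = -232/185 (w = 8/(-6 - 55/145) = 8/(-6 - 55*1/145) = 8/(-6 - 11/29) = 8/(-185/29) = 8*(-29/185) = -232/185 ≈ -1.2541)
f(y, O) = O + y
(f(w, D(7)) + W(-179)) - 17685 = (((5 + 7) - 232/185) + 5*(-179)) - 17685 = ((12 - 232/185) - 895) - 17685 = (1988/185 - 895) - 17685 = -163587/185 - 17685 = -3435312/185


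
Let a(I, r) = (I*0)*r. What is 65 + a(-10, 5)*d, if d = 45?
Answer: 65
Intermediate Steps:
a(I, r) = 0 (a(I, r) = 0*r = 0)
65 + a(-10, 5)*d = 65 + 0*45 = 65 + 0 = 65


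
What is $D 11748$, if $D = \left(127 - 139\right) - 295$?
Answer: $-3606636$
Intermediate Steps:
$D = -307$ ($D = \left(127 - 139\right) - 295 = -12 - 295 = -307$)
$D 11748 = \left(-307\right) 11748 = -3606636$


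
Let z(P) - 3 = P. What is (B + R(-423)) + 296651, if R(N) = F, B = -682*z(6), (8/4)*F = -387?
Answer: 580639/2 ≈ 2.9032e+5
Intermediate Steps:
F = -387/2 (F = (1/2)*(-387) = -387/2 ≈ -193.50)
z(P) = 3 + P
B = -6138 (B = -682*(3 + 6) = -682*9 = -6138)
R(N) = -387/2
(B + R(-423)) + 296651 = (-6138 - 387/2) + 296651 = -12663/2 + 296651 = 580639/2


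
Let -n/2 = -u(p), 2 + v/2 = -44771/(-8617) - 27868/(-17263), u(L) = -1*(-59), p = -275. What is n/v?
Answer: 8776560989/715509787 ≈ 12.266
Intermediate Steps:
u(L) = 59
v = 1431019574/148755271 (v = -4 + 2*(-44771/(-8617) - 27868/(-17263)) = -4 + 2*(-44771*(-1/8617) - 27868*(-1/17263)) = -4 + 2*(44771/8617 + 27868/17263) = -4 + 2*(1013020329/148755271) = -4 + 2026040658/148755271 = 1431019574/148755271 ≈ 9.6200)
n = 118 (n = -(-2)*59 = -2*(-59) = 118)
n/v = 118/(1431019574/148755271) = 118*(148755271/1431019574) = 8776560989/715509787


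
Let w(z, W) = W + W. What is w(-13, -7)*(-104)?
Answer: 1456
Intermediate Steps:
w(z, W) = 2*W
w(-13, -7)*(-104) = (2*(-7))*(-104) = -14*(-104) = 1456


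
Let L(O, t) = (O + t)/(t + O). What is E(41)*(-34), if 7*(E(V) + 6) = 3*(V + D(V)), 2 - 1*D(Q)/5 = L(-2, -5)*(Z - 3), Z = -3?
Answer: -6834/7 ≈ -976.29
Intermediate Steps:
L(O, t) = 1 (L(O, t) = (O + t)/(O + t) = 1)
D(Q) = 40 (D(Q) = 10 - 5*(-3 - 3) = 10 - 5*(-6) = 10 + 30 = 40)
E(V) = 78/7 + 3*V/7 (E(V) = -6 + (3*(V + 40))/7 = -6 + (3*(40 + V))/7 = -6 + (120 + 3*V)/7 = -6 + (120/7 + 3*V/7) = 78/7 + 3*V/7)
E(41)*(-34) = (78/7 + (3/7)*41)*(-34) = (78/7 + 123/7)*(-34) = (201/7)*(-34) = -6834/7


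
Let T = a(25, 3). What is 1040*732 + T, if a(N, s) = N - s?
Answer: 761302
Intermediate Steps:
T = 22 (T = 25 - 1*3 = 25 - 3 = 22)
1040*732 + T = 1040*732 + 22 = 761280 + 22 = 761302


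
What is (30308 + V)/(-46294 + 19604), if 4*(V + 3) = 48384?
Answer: -42401/26690 ≈ -1.5886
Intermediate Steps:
V = 12093 (V = -3 + (¼)*48384 = -3 + 12096 = 12093)
(30308 + V)/(-46294 + 19604) = (30308 + 12093)/(-46294 + 19604) = 42401/(-26690) = 42401*(-1/26690) = -42401/26690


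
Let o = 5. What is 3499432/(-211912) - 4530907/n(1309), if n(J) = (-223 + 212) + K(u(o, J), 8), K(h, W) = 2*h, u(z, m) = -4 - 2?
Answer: 120009134656/609247 ≈ 1.9698e+5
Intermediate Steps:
u(z, m) = -6
n(J) = -23 (n(J) = (-223 + 212) + 2*(-6) = -11 - 12 = -23)
3499432/(-211912) - 4530907/n(1309) = 3499432/(-211912) - 4530907/(-23) = 3499432*(-1/211912) - 4530907*(-1/23) = -437429/26489 + 4530907/23 = 120009134656/609247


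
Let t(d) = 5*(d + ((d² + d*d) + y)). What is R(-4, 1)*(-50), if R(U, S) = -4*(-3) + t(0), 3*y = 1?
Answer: -2050/3 ≈ -683.33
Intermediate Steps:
y = ⅓ (y = (⅓)*1 = ⅓ ≈ 0.33333)
t(d) = 5/3 + 5*d + 10*d² (t(d) = 5*(d + ((d² + d*d) + ⅓)) = 5*(d + ((d² + d²) + ⅓)) = 5*(d + (2*d² + ⅓)) = 5*(d + (⅓ + 2*d²)) = 5*(⅓ + d + 2*d²) = 5/3 + 5*d + 10*d²)
R(U, S) = 41/3 (R(U, S) = -4*(-3) + (5/3 + 5*0 + 10*0²) = 12 + (5/3 + 0 + 10*0) = 12 + (5/3 + 0 + 0) = 12 + 5/3 = 41/3)
R(-4, 1)*(-50) = (41/3)*(-50) = -2050/3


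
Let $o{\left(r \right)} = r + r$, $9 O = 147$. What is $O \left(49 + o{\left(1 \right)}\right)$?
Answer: $833$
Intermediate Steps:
$O = \frac{49}{3}$ ($O = \frac{1}{9} \cdot 147 = \frac{49}{3} \approx 16.333$)
$o{\left(r \right)} = 2 r$
$O \left(49 + o{\left(1 \right)}\right) = \frac{49 \left(49 + 2 \cdot 1\right)}{3} = \frac{49 \left(49 + 2\right)}{3} = \frac{49}{3} \cdot 51 = 833$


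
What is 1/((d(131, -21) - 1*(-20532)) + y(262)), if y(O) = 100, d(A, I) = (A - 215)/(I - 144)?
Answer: 55/1134788 ≈ 4.8467e-5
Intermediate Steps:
d(A, I) = (-215 + A)/(-144 + I)
1/((d(131, -21) - 1*(-20532)) + y(262)) = 1/(((-215 + 131)/(-144 - 21) - 1*(-20532)) + 100) = 1/((-84/(-165) + 20532) + 100) = 1/((-1/165*(-84) + 20532) + 100) = 1/((28/55 + 20532) + 100) = 1/(1129288/55 + 100) = 1/(1134788/55) = 55/1134788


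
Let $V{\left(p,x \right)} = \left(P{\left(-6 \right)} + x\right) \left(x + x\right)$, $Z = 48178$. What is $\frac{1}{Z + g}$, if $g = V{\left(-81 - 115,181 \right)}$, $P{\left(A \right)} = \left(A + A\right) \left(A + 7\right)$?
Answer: $\frac{1}{109356} \approx 9.1445 \cdot 10^{-6}$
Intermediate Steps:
$P{\left(A \right)} = 2 A \left(7 + A\right)$
$V{\left(p,x \right)} = 2 x \left(-12 + x\right)$ ($V{\left(p,x \right)} = \left(2 \left(-6\right) \left(7 - 6\right) + x\right) \left(x + x\right) = \left(2 \left(-6\right) 1 + x\right) 2 x = \left(-12 + x\right) 2 x = 2 x \left(-12 + x\right)$)
$g = 61178$ ($g = 2 \cdot 181 \left(-12 + 181\right) = 2 \cdot 181 \cdot 169 = 61178$)
$\frac{1}{Z + g} = \frac{1}{48178 + 61178} = \frac{1}{109356}$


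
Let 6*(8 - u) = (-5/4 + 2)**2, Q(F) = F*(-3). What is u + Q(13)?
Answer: -995/32 ≈ -31.094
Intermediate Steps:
Q(F) = -3*F
u = 253/32 (u = 8 - (-5/4 + 2)**2/6 = 8 - (3/4)**2/6 = 8 - 1/6*9/16 = 8 - 3/32 = 253/32 ≈ 7.9063)
u + Q(13) = 253/32 - 3*13 = 253/32 - 39 = -995/32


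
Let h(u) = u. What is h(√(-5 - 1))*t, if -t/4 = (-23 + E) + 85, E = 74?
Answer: -544*I*√6 ≈ -1332.5*I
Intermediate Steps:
t = -544 (t = -4*((-23 + 74) + 85) = -4*(51 + 85) = -4*136 = -544)
h(√(-5 - 1))*t = √(-5 - 1)*(-544) = √(-6)*(-544) = (I*√6)*(-544) = -544*I*√6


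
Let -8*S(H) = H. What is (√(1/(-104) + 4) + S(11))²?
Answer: 4893/832 - 11*√10790/208 ≈ 0.38762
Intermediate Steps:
S(H) = -H/8
(√(1/(-104) + 4) + S(11))² = (√(1/(-104) + 4) - ⅛*11)² = (√(-1/104 + 4) - 11/8)² = (√(415/104) - 11/8)² = (√10790/52 - 11/8)² = (-11/8 + √10790/52)²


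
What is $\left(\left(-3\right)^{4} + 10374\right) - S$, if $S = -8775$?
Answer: $19230$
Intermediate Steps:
$\left(\left(-3\right)^{4} + 10374\right) - S = \left(\left(-3\right)^{4} + 10374\right) - -8775 = \left(81 + 10374\right) + 8775 = 10455 + 8775 = 19230$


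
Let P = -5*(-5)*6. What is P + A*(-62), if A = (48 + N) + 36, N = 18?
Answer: -6174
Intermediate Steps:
P = 150 (P = 25*6 = 150)
A = 102 (A = (48 + 18) + 36 = 66 + 36 = 102)
P + A*(-62) = 150 + 102*(-62) = 150 - 6324 = -6174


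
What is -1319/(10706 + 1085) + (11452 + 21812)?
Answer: 392214505/11791 ≈ 33264.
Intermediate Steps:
-1319/(10706 + 1085) + (11452 + 21812) = -1319/11791 + 33264 = 392214505/11791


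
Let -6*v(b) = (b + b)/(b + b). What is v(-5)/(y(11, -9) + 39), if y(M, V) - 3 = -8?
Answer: -1/204 ≈ -0.0049020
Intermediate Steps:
y(M, V) = -5 (y(M, V) = 3 - 8 = -5)
v(b) = -⅙ (v(b) = -(b + b)/(6*(b + b)) = -2*b/(6*(2*b)) = -2*b*1/(2*b)/6 = -⅙*1 = -⅙)
v(-5)/(y(11, -9) + 39) = -1/(6*(-5 + 39)) = -⅙/34 = -⅙*1/34 = -1/204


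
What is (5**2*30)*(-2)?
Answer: -1500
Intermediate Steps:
(5**2*30)*(-2) = (25*30)*(-2) = 750*(-2) = -1500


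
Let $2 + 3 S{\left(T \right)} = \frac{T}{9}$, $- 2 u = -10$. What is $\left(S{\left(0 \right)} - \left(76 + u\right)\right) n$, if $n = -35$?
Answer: $\frac{8575}{3} \approx 2858.3$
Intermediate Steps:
$u = 5$ ($u = \left(- \frac{1}{2}\right) \left(-10\right) = 5$)
$S{\left(T \right)} = - \frac{2}{3} + \frac{T}{27}$ ($S{\left(T \right)} = - \frac{2}{3} + \frac{T \frac{1}{9}}{3} = - \frac{2}{3} + \frac{\frac{1}{9} T}{3} = - \frac{2}{3} + \frac{T}{27}$)
$\left(S{\left(0 \right)} - \left(76 + u\right)\right) n = \left(\left(- \frac{2}{3} + \frac{1}{27} \cdot 0\right) - 81\right) \left(-35\right) = \left(\left(- \frac{2}{3} + 0\right) - 81\right) \left(-35\right) = \left(- \frac{2}{3} - 81\right) \left(-35\right) = \left(- \frac{245}{3}\right) \left(-35\right) = \frac{8575}{3}$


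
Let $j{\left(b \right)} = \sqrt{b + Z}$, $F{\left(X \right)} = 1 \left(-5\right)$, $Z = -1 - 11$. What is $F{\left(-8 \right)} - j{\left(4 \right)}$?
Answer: $-5 - 2 i \sqrt{2} \approx -5.0 - 2.8284 i$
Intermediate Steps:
$Z = -12$
$F{\left(X \right)} = -5$
$j{\left(b \right)} = \sqrt{-12 + b}$ ($j{\left(b \right)} = \sqrt{b - 12} = \sqrt{-12 + b}$)
$F{\left(-8 \right)} - j{\left(4 \right)} = -5 - \sqrt{-12 + 4} = -5 - \sqrt{-8} = -5 - 2 i \sqrt{2}$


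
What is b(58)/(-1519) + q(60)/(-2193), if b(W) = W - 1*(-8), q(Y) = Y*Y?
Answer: -1871046/1110389 ≈ -1.6850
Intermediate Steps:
q(Y) = Y²
b(W) = 8 + W (b(W) = W + 8 = 8 + W)
b(58)/(-1519) + q(60)/(-2193) = (8 + 58)/(-1519) + 60²/(-2193) = 66*(-1/1519) + 3600*(-1/2193) = -66/1519 - 1200/731 = -1871046/1110389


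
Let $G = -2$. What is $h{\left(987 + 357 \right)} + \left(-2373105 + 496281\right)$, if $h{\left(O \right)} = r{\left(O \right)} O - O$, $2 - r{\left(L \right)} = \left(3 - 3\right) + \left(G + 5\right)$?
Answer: $-1879512$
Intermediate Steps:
$r{\left(L \right)} = -1$ ($r{\left(L \right)} = 2 - \left(\left(3 - 3\right) + \left(-2 + 5\right)\right) = 2 - \left(0 + 3\right) = 2 - 3 = -1$)
$h{\left(O \right)} = - 2 O$ ($h{\left(O \right)} = - O - O = - 2 O$)
$h{\left(987 + 357 \right)} + \left(-2373105 + 496281\right) = - 2 \left(987 + 357\right) + \left(-2373105 + 496281\right) = \left(-2\right) 1344 - 1876824 = -2688 - 1876824 = -1879512$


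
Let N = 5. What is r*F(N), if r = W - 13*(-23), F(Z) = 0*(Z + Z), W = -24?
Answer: 0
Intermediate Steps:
F(Z) = 0 (F(Z) = 0*(2*Z) = 0)
r = 275 (r = -24 - 13*(-23) = -24 + 299 = 275)
r*F(N) = 275*0 = 0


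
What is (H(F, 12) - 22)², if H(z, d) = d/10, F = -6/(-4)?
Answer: 10816/25 ≈ 432.64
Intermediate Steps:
F = 3/2 (F = -6*(-¼) = 3/2 ≈ 1.5000)
H(z, d) = d/10 (H(z, d) = d*(⅒) = d/10)
(H(F, 12) - 22)² = ((⅒)*12 - 22)² = (6/5 - 22)² = (-104/5)² = 10816/25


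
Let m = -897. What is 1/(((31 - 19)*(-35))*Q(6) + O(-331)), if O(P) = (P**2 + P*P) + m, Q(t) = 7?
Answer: 1/215285 ≈ 4.6450e-6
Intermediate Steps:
O(P) = -897 + 2*P**2 (O(P) = (P**2 + P*P) - 897 = (P**2 + P**2) - 897 = 2*P**2 - 897 = -897 + 2*P**2)
1/(((31 - 19)*(-35))*Q(6) + O(-331)) = 1/(((31 - 19)*(-35))*7 + (-897 + 2*(-331)**2)) = 1/((12*(-35))*7 + (-897 + 2*109561)) = 1/(-420*7 + (-897 + 219122)) = 1/(-2940 + 218225) = 1/215285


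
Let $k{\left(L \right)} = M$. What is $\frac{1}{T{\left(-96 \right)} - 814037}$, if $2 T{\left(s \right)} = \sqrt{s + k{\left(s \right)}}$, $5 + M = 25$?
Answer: $- \frac{814037}{662656237388} - \frac{i \sqrt{19}}{662656237388} \approx -1.2284 \cdot 10^{-6} - 6.5779 \cdot 10^{-12} i$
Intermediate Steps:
$M = 20$ ($M = -5 + 25 = 20$)
$k{\left(L \right)} = 20$
$T{\left(s \right)} = \frac{\sqrt{20 + s}}{2}$ ($T{\left(s \right)} = \frac{\sqrt{s + 20}}{2} = \frac{\sqrt{20 + s}}{2}$)
$\frac{1}{T{\left(-96 \right)} - 814037} = \frac{1}{\frac{\sqrt{20 - 96}}{2} - 814037} = \frac{1}{\frac{\sqrt{-76}}{2} - 814037} = \frac{1}{\frac{2 i \sqrt{19}}{2} - 814037} = \frac{1}{i \sqrt{19} - 814037} = \frac{1}{-814037 + i \sqrt{19}}$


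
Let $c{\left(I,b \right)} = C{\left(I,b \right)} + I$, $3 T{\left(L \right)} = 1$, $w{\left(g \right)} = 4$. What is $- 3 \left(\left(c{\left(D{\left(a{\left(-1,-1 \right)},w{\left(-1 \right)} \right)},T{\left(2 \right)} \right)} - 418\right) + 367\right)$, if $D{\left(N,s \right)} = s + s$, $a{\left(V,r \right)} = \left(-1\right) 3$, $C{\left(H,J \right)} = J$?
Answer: $128$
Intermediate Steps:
$a{\left(V,r \right)} = -3$
$T{\left(L \right)} = \frac{1}{3}$ ($T{\left(L \right)} = \frac{1}{3} \cdot 1 = \frac{1}{3}$)
$D{\left(N,s \right)} = 2 s$
$c{\left(I,b \right)} = I + b$ ($c{\left(I,b \right)} = b + I = I + b$)
$- 3 \left(\left(c{\left(D{\left(a{\left(-1,-1 \right)},w{\left(-1 \right)} \right)},T{\left(2 \right)} \right)} - 418\right) + 367\right) = - 3 \left(\left(\left(2 \cdot 4 + \frac{1}{3}\right) - 418\right) + 367\right) = - 3 \left(\left(\left(8 + \frac{1}{3}\right) - 418\right) + 367\right) = - 3 \left(\left(\frac{25}{3} - 418\right) + 367\right) = - 3 \left(- \frac{1229}{3} + 367\right) = \left(-3\right) \left(- \frac{128}{3}\right) = 128$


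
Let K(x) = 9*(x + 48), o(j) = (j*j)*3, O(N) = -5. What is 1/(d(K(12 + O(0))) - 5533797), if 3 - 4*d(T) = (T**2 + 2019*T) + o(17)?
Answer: -2/11690241 ≈ -1.7108e-7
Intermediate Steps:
o(j) = 3*j**2 (o(j) = j**2*3 = 3*j**2)
K(x) = 432 + 9*x (K(x) = 9*(48 + x) = 432 + 9*x)
d(T) = -216 - 2019*T/4 - T**2/4 (d(T) = 3/4 - ((T**2 + 2019*T) + 3*17**2)/4 = 3/4 - ((T**2 + 2019*T) + 3*289)/4 = 3/4 - ((T**2 + 2019*T) + 867)/4 = 3/4 - (867 + T**2 + 2019*T)/4 = 3/4 + (-867/4 - 2019*T/4 - T**2/4) = -216 - 2019*T/4 - T**2/4)
1/(d(K(12 + O(0))) - 5533797) = 1/((-216 - 2019*(432 + 9*(12 - 5))/4 - (432 + 9*(12 - 5))**2/4) - 5533797) = 1/((-216 - 2019*(432 + 9*7)/4 - (432 + 9*7)**2/4) - 5533797) = 1/((-216 - 2019*(432 + 63)/4 - (432 + 63)**2/4) - 5533797) = 1/((-216 - 2019/4*495 - 1/4*495**2) - 5533797) = 1/((-216 - 999405/4 - 1/4*245025) - 5533797) = 1/((-216 - 999405/4 - 245025/4) - 5533797) = 1/(-622647/2 - 5533797) = 1/(-11690241/2) = -2/11690241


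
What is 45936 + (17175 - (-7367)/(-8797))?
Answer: 555180100/8797 ≈ 63110.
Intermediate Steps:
45936 + (17175 - (-7367)/(-8797)) = 45936 + (17175 - (-7367)*(-1)/8797) = 45936 + (17175 - 1*7367/8797) = 45936 + (17175 - 7367/8797) = 45936 + 151081108/8797 = 555180100/8797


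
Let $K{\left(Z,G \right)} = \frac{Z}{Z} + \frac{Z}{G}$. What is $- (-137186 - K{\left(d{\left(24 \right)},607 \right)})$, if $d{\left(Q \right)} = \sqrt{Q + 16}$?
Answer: $137187 + \frac{2 \sqrt{10}}{607} \approx 1.3719 \cdot 10^{5}$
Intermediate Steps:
$d{\left(Q \right)} = \sqrt{16 + Q}$
$K{\left(Z,G \right)} = 1 + \frac{Z}{G}$
$- (-137186 - K{\left(d{\left(24 \right)},607 \right)}) = - (-137186 - \frac{607 + \sqrt{16 + 24}}{607}) = - (-137186 - \frac{607 + \sqrt{40}}{607}) = - (-137186 - \frac{607 + 2 \sqrt{10}}{607}) = - (-137186 - \left(1 + \frac{2 \sqrt{10}}{607}\right)) = - (-137187 - \frac{2 \sqrt{10}}{607}) = 137187 + \frac{2 \sqrt{10}}{607}$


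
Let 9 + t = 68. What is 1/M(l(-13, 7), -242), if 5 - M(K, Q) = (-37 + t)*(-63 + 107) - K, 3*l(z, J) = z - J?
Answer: -3/2909 ≈ -0.0010313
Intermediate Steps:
t = 59 (t = -9 + 68 = 59)
l(z, J) = -J/3 + z/3 (l(z, J) = (z - J)/3 = -J/3 + z/3)
M(K, Q) = -963 + K (M(K, Q) = 5 - ((-37 + 59)*(-63 + 107) - K) = 5 - (22*44 - K) = 5 - (968 - K) = 5 + (-968 + K) = -963 + K)
1/M(l(-13, 7), -242) = 1/(-963 + (-⅓*7 + (⅓)*(-13))) = 1/(-963 + (-7/3 - 13/3)) = 1/(-963 - 20/3) = 1/(-2909/3) = -3/2909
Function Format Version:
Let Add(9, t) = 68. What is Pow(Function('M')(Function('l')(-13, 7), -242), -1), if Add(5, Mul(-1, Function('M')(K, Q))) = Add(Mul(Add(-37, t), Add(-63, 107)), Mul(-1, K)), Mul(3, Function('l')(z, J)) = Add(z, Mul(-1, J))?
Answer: Rational(-3, 2909) ≈ -0.0010313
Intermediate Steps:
t = 59 (t = Add(-9, 68) = 59)
Function('l')(z, J) = Add(Mul(Rational(-1, 3), J), Mul(Rational(1, 3), z)) (Function('l')(z, J) = Mul(Rational(1, 3), Add(z, Mul(-1, J))) = Add(Mul(Rational(-1, 3), J), Mul(Rational(1, 3), z)))
Function('M')(K, Q) = Add(-963, K) (Function('M')(K, Q) = Add(5, Mul(-1, Add(Mul(Add(-37, 59), Add(-63, 107)), Mul(-1, K)))) = Add(5, Mul(-1, Add(Mul(22, 44), Mul(-1, K)))) = Add(5, Mul(-1, Add(968, Mul(-1, K)))) = Add(5, Add(-968, K)) = Add(-963, K))
Pow(Function('M')(Function('l')(-13, 7), -242), -1) = Pow(Add(-963, Add(Mul(Rational(-1, 3), 7), Mul(Rational(1, 3), -13))), -1) = Pow(Add(-963, Add(Rational(-7, 3), Rational(-13, 3))), -1) = Pow(Add(-963, Rational(-20, 3)), -1) = Pow(Rational(-2909, 3), -1) = Rational(-3, 2909)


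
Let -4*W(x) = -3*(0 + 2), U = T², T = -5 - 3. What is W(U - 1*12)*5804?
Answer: 8706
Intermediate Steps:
T = -8
U = 64 (U = (-8)² = 64)
W(x) = 3/2 (W(x) = -(-3)*(0 + 2)/4 = -(-3)*2/4 = -¼*(-6) = 3/2)
W(U - 1*12)*5804 = (3/2)*5804 = 8706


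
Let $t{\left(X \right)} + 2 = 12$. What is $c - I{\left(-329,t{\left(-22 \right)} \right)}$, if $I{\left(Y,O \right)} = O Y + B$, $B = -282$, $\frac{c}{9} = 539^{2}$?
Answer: $2618261$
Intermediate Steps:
$t{\left(X \right)} = 10$ ($t{\left(X \right)} = -2 + 12 = 10$)
$c = 2614689$ ($c = 9 \cdot 539^{2} = 9 \cdot 290521 = 2614689$)
$I{\left(Y,O \right)} = -282 + O Y$ ($I{\left(Y,O \right)} = O Y - 282 = -282 + O Y$)
$c - I{\left(-329,t{\left(-22 \right)} \right)} = 2614689 - \left(-282 + 10 \left(-329\right)\right) = 2614689 - \left(-282 - 3290\right) = 2614689 - -3572 = 2614689 + 3572 = 2618261$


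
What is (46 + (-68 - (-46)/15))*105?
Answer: -1988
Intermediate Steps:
(46 + (-68 - (-46)/15))*105 = (46 + (-68 - 1*(-46/15)))*105 = (46 + (-68 + 46/15))*105 = (46 - 974/15)*105 = -284/15*105 = -1988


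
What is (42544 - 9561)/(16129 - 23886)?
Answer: -32983/7757 ≈ -4.2520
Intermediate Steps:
(42544 - 9561)/(16129 - 23886) = 32983/(-7757) = 32983*(-1/7757) = -32983/7757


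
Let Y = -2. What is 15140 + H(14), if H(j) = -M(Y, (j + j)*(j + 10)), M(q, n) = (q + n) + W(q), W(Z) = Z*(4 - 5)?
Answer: 14468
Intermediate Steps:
W(Z) = -Z (W(Z) = Z*(-1) = -Z)
M(q, n) = n (M(q, n) = (q + n) - q = (n + q) - q = n)
H(j) = -2*j*(10 + j) (H(j) = -(j + j)*(j + 10) = -2*j*(10 + j))
15140 + H(14) = 15140 - 2*14*(10 + 14) = 15140 - 2*14*24 = 15140 - 672 = 14468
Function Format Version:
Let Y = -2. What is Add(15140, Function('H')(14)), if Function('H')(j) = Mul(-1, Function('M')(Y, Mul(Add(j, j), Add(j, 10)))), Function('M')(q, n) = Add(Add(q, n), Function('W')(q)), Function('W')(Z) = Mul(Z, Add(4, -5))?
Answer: 14468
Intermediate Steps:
Function('W')(Z) = Mul(-1, Z) (Function('W')(Z) = Mul(Z, -1) = Mul(-1, Z))
Function('M')(q, n) = n (Function('M')(q, n) = Add(Add(q, n), Mul(-1, q)) = Add(Add(n, q), Mul(-1, q)) = n)
Function('H')(j) = Mul(-2, j, Add(10, j)) (Function('H')(j) = Mul(-1, Mul(Add(j, j), Add(j, 10))) = Mul(-1, Mul(Mul(2, j), Add(10, j))) = Mul(-1, Mul(2, j, Add(10, j))) = Mul(-2, j, Add(10, j)))
Add(15140, Function('H')(14)) = Add(15140, Mul(-2, 14, Add(10, 14))) = Add(15140, Mul(-2, 14, 24)) = Add(15140, -672) = 14468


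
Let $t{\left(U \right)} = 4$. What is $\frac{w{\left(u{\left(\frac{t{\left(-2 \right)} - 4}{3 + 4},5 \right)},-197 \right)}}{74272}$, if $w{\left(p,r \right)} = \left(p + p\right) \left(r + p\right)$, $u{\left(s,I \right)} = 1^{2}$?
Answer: $- \frac{49}{9284} \approx -0.0052779$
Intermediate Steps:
$u{\left(s,I \right)} = 1$
$w{\left(p,r \right)} = 2 p \left(p + r\right)$
$\frac{w{\left(u{\left(\frac{t{\left(-2 \right)} - 4}{3 + 4},5 \right)},-197 \right)}}{74272} = \frac{2 \cdot 1 \left(1 - 197\right)}{74272} = 2 \cdot 1 \left(-196\right) \frac{1}{74272} = \left(-392\right) \frac{1}{74272} = - \frac{49}{9284}$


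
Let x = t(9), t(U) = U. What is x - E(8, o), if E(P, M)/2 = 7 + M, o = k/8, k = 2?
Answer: -11/2 ≈ -5.5000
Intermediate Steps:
o = ¼ (o = 2/8 = 2*(⅛) = ¼ ≈ 0.25000)
x = 9
E(P, M) = 14 + 2*M (E(P, M) = 2*(7 + M) = 14 + 2*M)
x - E(8, o) = 9 - (14 + 2*(¼)) = 9 - (14 + ½) = 9 - 1*29/2 = 9 - 29/2 = -11/2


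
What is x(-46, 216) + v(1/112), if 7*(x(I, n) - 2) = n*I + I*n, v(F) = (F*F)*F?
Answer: -3985580031/1404928 ≈ -2836.9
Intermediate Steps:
v(F) = F³ (v(F) = F²*F = F³)
x(I, n) = 2 + 2*I*n/7 (x(I, n) = 2 + (n*I + I*n)/7 = 2 + (I*n + I*n)/7 = 2 + (2*I*n)/7 = 2 + 2*I*n/7)
x(-46, 216) + v(1/112) = (2 + (2/7)*(-46)*216) + (1/112)³ = (2 - 19872/7) + (1/112)³ = -19858/7 + 1/1404928 = -3985580031/1404928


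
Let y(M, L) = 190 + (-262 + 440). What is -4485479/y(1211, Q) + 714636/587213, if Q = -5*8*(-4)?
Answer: -114507330173/9395408 ≈ -12188.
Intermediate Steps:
Q = 160 (Q = -40*(-4) = 160)
y(M, L) = 368 (y(M, L) = 190 + 178 = 368)
-4485479/y(1211, Q) + 714636/587213 = -4485479/368 + 714636/587213 = -114507330173/9395408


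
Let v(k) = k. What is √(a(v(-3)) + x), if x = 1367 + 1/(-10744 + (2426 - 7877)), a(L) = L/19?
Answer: √129415840029355/307705 ≈ 36.971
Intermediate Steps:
a(L) = L/19 (a(L) = L*(1/19) = L/19)
x = 22138564/16195 (x = 1367 + 1/(-10744 - 5451) = 1367 + 1/(-16195) = 1367 - 1/16195 = 22138564/16195 ≈ 1367.0)
√(a(v(-3)) + x) = √((1/19)*(-3) + 22138564/16195) = √(-3/19 + 22138564/16195) = √(420584131/307705) = √129415840029355/307705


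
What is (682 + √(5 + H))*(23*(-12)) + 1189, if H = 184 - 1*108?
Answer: -189527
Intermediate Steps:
H = 76 (H = 184 - 108 = 76)
(682 + √(5 + H))*(23*(-12)) + 1189 = (682 + √(5 + 76))*(23*(-12)) + 1189 = (682 + √81)*(-276) + 1189 = (682 + 9)*(-276) + 1189 = 691*(-276) + 1189 = -190716 + 1189 = -189527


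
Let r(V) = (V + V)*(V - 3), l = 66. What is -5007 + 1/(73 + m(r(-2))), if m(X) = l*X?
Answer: -6974750/1393 ≈ -5007.0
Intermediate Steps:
r(V) = 2*V*(-3 + V) (r(V) = (2*V)*(-3 + V) = 2*V*(-3 + V))
m(X) = 66*X
-5007 + 1/(73 + m(r(-2))) = -5007 + 1/(73 + 66*(2*(-2)*(-3 - 2))) = -5007 + 1/(73 + 66*(2*(-2)*(-5))) = -5007 + 1/(73 + 66*20) = -5007 + 1/(73 + 1320) = -5007 + 1/1393 = -6974750/1393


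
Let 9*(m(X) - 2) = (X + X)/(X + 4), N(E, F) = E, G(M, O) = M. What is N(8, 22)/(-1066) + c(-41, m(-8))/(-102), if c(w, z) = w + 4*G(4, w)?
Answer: 12917/54366 ≈ 0.23759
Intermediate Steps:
m(X) = 2 + 2*X/(9*(4 + X)) (m(X) = 2 + ((X + X)/(X + 4))/9 = 2 + ((2*X)/(4 + X))/9 = 2 + (2*X/(4 + X))/9 = 2 + 2*X/(9*(4 + X)))
c(w, z) = 16 + w (c(w, z) = w + 4*4 = w + 16 = 16 + w)
N(8, 22)/(-1066) + c(-41, m(-8))/(-102) = 8/(-1066) + (16 - 41)/(-102) = 8*(-1/1066) - 25*(-1/102) = -4/533 + 25/102 = 12917/54366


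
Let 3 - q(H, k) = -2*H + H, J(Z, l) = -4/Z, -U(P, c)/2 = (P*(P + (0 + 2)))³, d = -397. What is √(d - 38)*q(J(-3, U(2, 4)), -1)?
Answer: 13*I*√435/3 ≈ 90.379*I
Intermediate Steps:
U(P, c) = -2*P³*(2 + P)³ (U(P, c) = -2*P³*(P + (0 + 2))³ = -2*P³*(P + 2)³ = -2*P³*(2 + P)³)
q(H, k) = 3 + H (q(H, k) = 3 - (-2*H + H) = 3 - (-1)*H = 3 + H)
√(d - 38)*q(J(-3, U(2, 4)), -1) = √(-397 - 38)*(3 - 4/(-3)) = √(-435)*(3 - 4*(-⅓)) = (I*√435)*(3 + 4/3) = (I*√435)*(13/3) = 13*I*√435/3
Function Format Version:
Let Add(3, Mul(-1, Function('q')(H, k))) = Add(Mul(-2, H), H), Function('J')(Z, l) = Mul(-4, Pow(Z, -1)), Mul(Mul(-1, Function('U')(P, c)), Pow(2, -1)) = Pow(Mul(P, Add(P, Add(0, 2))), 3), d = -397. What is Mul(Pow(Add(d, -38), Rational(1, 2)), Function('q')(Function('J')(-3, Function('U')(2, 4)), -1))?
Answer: Mul(Rational(13, 3), I, Pow(435, Rational(1, 2))) ≈ Mul(90.379, I)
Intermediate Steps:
Function('U')(P, c) = Mul(-2, Pow(P, 3), Pow(Add(2, P), 3)) (Function('U')(P, c) = Mul(-2, Pow(Mul(P, Add(P, Add(0, 2))), 3)) = Mul(-2, Pow(Mul(P, Add(P, 2)), 3)) = Mul(-2, Pow(Mul(P, Add(2, P)), 3)) = Mul(-2, Mul(Pow(P, 3), Pow(Add(2, P), 3))) = Mul(-2, Pow(P, 3), Pow(Add(2, P), 3)))
Function('q')(H, k) = Add(3, H) (Function('q')(H, k) = Add(3, Mul(-1, Add(Mul(-2, H), H))) = Add(3, Mul(-1, Mul(-1, H))) = Add(3, H))
Mul(Pow(Add(d, -38), Rational(1, 2)), Function('q')(Function('J')(-3, Function('U')(2, 4)), -1)) = Mul(Pow(Add(-397, -38), Rational(1, 2)), Add(3, Mul(-4, Pow(-3, -1)))) = Mul(Pow(-435, Rational(1, 2)), Add(3, Mul(-4, Rational(-1, 3)))) = Mul(Mul(I, Pow(435, Rational(1, 2))), Add(3, Rational(4, 3))) = Mul(Mul(I, Pow(435, Rational(1, 2))), Rational(13, 3)) = Mul(Rational(13, 3), I, Pow(435, Rational(1, 2)))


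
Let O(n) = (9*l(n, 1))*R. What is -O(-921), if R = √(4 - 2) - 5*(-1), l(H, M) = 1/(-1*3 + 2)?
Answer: 45 + 9*√2 ≈ 57.728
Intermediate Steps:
l(H, M) = -1 (l(H, M) = 1/(-3 + 2) = 1/(-1) = -1)
R = 5 + √2 (R = √2 + 5 = 5 + √2 ≈ 6.4142)
O(n) = -45 - 9*√2 (O(n) = (9*(-1))*(5 + √2) = -9*(5 + √2) = -45 - 9*√2)
-O(-921) = -(-45 - 9*√2) = 45 + 9*√2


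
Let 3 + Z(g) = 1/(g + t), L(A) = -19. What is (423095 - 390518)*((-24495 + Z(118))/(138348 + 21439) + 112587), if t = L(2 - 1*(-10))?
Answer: 19339895642829170/5272971 ≈ 3.6677e+9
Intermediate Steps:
t = -19
Z(g) = -3 + 1/(-19 + g) (Z(g) = -3 + 1/(g - 19) = -3 + 1/(-19 + g))
(423095 - 390518)*((-24495 + Z(118))/(138348 + 21439) + 112587) = (423095 - 390518)*((-24495 + (58 - 3*118)/(-19 + 118))/(138348 + 21439) + 112587) = 32577*((-24495 + (58 - 354)/99)/159787 + 112587) = 32577*((-24495 + (1/99)*(-296))*(1/159787) + 112587) = 32577*((-24495 - 296/99)*(1/159787) + 112587) = 32577*(-2425301/99*1/159787 + 112587) = 32577*(-2425301/15818913 + 112587) = 32577*(1781001532630/15818913) = 19339895642829170/5272971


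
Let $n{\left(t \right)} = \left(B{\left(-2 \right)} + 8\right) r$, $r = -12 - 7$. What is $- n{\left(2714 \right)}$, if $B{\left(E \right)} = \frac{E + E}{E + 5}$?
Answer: $\frac{380}{3} \approx 126.67$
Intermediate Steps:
$r = -19$ ($r = -12 - 7 = -19$)
$B{\left(E \right)} = \frac{2 E}{5 + E}$
$n{\left(t \right)} = - \frac{380}{3}$ ($n{\left(t \right)} = \left(2 \left(-2\right) \frac{1}{5 - 2} + 8\right) \left(-19\right) = \left(2 \left(-2\right) \frac{1}{3} + 8\right) \left(-19\right) = \left(- \frac{4}{3} + 8\right) \left(-19\right) = \frac{20}{3} \left(-19\right) = - \frac{380}{3}$)
$- n{\left(2714 \right)} = \left(-1\right) \left(- \frac{380}{3}\right) = \frac{380}{3}$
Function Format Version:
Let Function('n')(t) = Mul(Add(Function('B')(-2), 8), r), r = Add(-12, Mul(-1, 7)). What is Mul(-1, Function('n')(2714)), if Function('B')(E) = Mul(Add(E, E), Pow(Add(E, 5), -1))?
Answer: Rational(380, 3) ≈ 126.67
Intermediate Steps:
r = -19 (r = Add(-12, -7) = -19)
Function('B')(E) = Mul(2, E, Pow(Add(5, E), -1)) (Function('B')(E) = Mul(Mul(2, E), Pow(Add(5, E), -1)) = Mul(2, E, Pow(Add(5, E), -1)))
Function('n')(t) = Rational(-380, 3) (Function('n')(t) = Mul(Add(Mul(2, -2, Pow(Add(5, -2), -1)), 8), -19) = Mul(Add(Mul(2, -2, Pow(3, -1)), 8), -19) = Mul(Add(Mul(2, -2, Rational(1, 3)), 8), -19) = Mul(Add(Rational(-4, 3), 8), -19) = Mul(Rational(20, 3), -19) = Rational(-380, 3))
Mul(-1, Function('n')(2714)) = Mul(-1, Rational(-380, 3)) = Rational(380, 3)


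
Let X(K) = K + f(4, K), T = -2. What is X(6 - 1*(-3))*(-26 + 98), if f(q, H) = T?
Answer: 504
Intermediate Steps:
f(q, H) = -2
X(K) = -2 + K (X(K) = K - 2 = -2 + K)
X(6 - 1*(-3))*(-26 + 98) = (-2 + (6 - 1*(-3)))*(-26 + 98) = (-2 + (6 + 3))*72 = (-2 + 9)*72 = 7*72 = 504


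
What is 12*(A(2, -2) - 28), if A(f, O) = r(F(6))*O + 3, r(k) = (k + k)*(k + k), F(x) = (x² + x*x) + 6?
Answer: -584364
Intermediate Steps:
F(x) = 6 + 2*x² (F(x) = (x² + x²) + 6 = 2*x² + 6 = 6 + 2*x²)
r(k) = 4*k² (r(k) = (2*k)*(2*k) = 4*k²)
A(f, O) = 3 + 24336*O (A(f, O) = (4*(6 + 2*6²)²)*O + 3 = (4*(6 + 2*36)²)*O + 3 = (4*(6 + 72)²)*O + 3 = (4*78²)*O + 3 = (4*6084)*O + 3 = 24336*O + 3 = 3 + 24336*O)
12*(A(2, -2) - 28) = 12*((3 + 24336*(-2)) - 28) = 12*((3 - 48672) - 28) = 12*(-48669 - 28) = 12*(-48697) = -584364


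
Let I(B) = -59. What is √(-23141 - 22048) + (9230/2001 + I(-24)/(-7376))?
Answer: 68198539/14759376 + 3*I*√5021 ≈ 4.6207 + 212.58*I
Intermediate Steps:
√(-23141 - 22048) + (9230/2001 + I(-24)/(-7376)) = √(-23141 - 22048) + (9230/2001 - 59/(-7376)) = √(-45189) + (9230*(1/2001) - 59*(-1/7376)) = 3*I*√5021 + (9230/2001 + 59/7376) = 3*I*√5021 + 68198539/14759376 = 68198539/14759376 + 3*I*√5021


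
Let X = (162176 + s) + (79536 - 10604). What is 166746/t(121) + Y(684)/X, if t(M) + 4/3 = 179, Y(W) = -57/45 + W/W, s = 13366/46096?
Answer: 39968394857766854/42586038016665 ≈ 938.53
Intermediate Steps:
s = 6683/23048 (s = 13366*(1/46096) = 6683/23048 ≈ 0.28996)
Y(W) = -4/15 (Y(W) = -57*1/45 + 1 = -19/15 + 1 = -4/15)
t(M) = 533/3 (t(M) = -4/3 + 179 = 533/3)
X = 5326583867/23048 (X = (162176 + 6683/23048) + (79536 - 10604) = 3737839131/23048 + 68932 = 5326583867/23048 ≈ 2.3111e+5)
166746/t(121) + Y(684)/X = 166746/(533/3) - 4/(15*5326583867/23048) = 166746*(3/533) - 4/15*23048/5326583867 = 500238/533 - 92192/79898758005 = 39968394857766854/42586038016665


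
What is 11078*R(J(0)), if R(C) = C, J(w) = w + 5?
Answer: 55390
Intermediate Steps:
J(w) = 5 + w
11078*R(J(0)) = 11078*(5 + 0) = 11078*5 = 55390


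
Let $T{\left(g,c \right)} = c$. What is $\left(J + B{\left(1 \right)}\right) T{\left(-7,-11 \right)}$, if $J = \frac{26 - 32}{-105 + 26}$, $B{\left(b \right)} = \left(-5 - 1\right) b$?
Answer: $\frac{5148}{79} \approx 65.165$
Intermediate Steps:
$B{\left(b \right)} = - 6 b$
$J = \frac{6}{79}$ ($J = - \frac{6}{-79} = \left(-6\right) \left(- \frac{1}{79}\right) = \frac{6}{79} \approx 0.075949$)
$\left(J + B{\left(1 \right)}\right) T{\left(-7,-11 \right)} = \left(\frac{6}{79} - 6\right) \left(-11\right) = \left(- \frac{468}{79}\right) \left(-11\right) = \frac{5148}{79}$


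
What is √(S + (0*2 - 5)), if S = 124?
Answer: √119 ≈ 10.909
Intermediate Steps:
√(S + (0*2 - 5)) = √(124 + (0*2 - 5)) = √(124 + (0 - 5)) = √(124 - 5) = √119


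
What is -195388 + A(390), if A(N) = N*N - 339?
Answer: -43627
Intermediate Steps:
A(N) = -339 + N² (A(N) = N² - 339 = -339 + N²)
-195388 + A(390) = -195388 + (-339 + 390²) = -195388 + (-339 + 152100) = -195388 + 151761 = -43627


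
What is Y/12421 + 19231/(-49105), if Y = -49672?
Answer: -2678011811/609933205 ≈ -4.3907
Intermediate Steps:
Y/12421 + 19231/(-49105) = -49672/12421 + 19231/(-49105) = -49672*1/12421 + 19231*(-1/49105) = -49672/12421 - 19231/49105 = -2678011811/609933205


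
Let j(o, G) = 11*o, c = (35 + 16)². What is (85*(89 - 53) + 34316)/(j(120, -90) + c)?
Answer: 37376/3921 ≈ 9.5323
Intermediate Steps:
c = 2601 (c = 51² = 2601)
(85*(89 - 53) + 34316)/(j(120, -90) + c) = (85*(89 - 53) + 34316)/(11*120 + 2601) = (85*36 + 34316)/(1320 + 2601) = (3060 + 34316)/3921 = 37376*(1/3921) = 37376/3921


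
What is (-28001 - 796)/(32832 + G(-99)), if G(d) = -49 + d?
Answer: -28797/32684 ≈ -0.88107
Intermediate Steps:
(-28001 - 796)/(32832 + G(-99)) = (-28001 - 796)/(32832 + (-49 - 99)) = -28797/(32832 - 148) = -28797/32684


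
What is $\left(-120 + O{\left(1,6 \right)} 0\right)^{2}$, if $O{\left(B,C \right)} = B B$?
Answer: $14400$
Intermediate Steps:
$O{\left(B,C \right)} = B^{2}$
$\left(-120 + O{\left(1,6 \right)} 0\right)^{2} = \left(-120 + 1^{2} \cdot 0\right)^{2} = \left(-120 + 1 \cdot 0\right)^{2} = \left(-120 + 0\right)^{2} = \left(-120\right)^{2} = 14400$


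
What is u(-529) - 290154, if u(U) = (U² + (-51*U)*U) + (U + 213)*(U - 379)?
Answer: -13995276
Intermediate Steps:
u(U) = -50*U² + (-379 + U)*(213 + U) (u(U) = (U² - 51*U²) + (213 + U)*(-379 + U) = -50*U² + (-379 + U)*(213 + U))
u(-529) - 290154 = (-80727 - 166*(-529) - 49*(-529)²) - 290154 = (-80727 + 87814 - 49*279841) - 290154 = (-80727 + 87814 - 13712209) - 290154 = -13705122 - 290154 = -13995276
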